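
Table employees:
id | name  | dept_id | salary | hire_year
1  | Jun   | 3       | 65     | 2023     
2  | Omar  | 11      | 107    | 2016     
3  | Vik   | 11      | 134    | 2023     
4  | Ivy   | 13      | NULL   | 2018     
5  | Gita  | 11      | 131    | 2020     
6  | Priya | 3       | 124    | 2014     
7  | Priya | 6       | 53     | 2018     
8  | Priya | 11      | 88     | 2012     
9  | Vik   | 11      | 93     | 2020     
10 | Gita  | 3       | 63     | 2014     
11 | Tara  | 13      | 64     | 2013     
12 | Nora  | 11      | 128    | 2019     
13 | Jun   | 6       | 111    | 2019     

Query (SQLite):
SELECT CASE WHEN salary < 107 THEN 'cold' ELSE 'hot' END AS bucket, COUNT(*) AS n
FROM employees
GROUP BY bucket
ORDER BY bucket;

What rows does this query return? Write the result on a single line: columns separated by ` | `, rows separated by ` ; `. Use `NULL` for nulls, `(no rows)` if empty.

cold | 6 ; hot | 7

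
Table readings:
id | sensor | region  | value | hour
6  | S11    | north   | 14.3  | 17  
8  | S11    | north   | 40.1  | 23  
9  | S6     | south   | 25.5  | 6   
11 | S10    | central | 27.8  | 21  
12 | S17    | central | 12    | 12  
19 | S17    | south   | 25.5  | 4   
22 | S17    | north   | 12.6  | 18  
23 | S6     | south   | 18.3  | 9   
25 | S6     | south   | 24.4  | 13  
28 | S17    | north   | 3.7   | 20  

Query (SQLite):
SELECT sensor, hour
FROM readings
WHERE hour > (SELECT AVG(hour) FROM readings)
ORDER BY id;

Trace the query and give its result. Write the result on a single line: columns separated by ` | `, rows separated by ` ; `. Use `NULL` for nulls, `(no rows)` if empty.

S11 | 17 ; S11 | 23 ; S10 | 21 ; S17 | 18 ; S17 | 20

Scalar subquery: AVG(hour) over all readings rows = 14.3.
Keep rows where hour > that value.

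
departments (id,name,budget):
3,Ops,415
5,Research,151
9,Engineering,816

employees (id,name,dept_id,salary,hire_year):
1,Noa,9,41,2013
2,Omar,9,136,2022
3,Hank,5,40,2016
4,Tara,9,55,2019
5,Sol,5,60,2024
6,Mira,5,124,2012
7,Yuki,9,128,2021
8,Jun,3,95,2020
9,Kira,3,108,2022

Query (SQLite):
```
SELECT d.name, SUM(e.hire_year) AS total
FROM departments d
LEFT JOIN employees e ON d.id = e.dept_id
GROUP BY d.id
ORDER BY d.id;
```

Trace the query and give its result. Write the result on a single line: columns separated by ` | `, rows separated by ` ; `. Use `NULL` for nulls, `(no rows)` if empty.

LEFT JOIN keeps every departments row; unmatched ones get NULL for employees columns.
Group by departments.id and compute SUM(e.hire_year). SUM over an all-NULL group is NULL.
  3: ids {8, 9} → SUM(e.hire_year)=4042
  5: ids {3, 5, 6} → SUM(e.hire_year)=6052
  9: ids {1, 2, 4, 7} → SUM(e.hire_year)=8075

Ops | 4042 ; Research | 6052 ; Engineering | 8075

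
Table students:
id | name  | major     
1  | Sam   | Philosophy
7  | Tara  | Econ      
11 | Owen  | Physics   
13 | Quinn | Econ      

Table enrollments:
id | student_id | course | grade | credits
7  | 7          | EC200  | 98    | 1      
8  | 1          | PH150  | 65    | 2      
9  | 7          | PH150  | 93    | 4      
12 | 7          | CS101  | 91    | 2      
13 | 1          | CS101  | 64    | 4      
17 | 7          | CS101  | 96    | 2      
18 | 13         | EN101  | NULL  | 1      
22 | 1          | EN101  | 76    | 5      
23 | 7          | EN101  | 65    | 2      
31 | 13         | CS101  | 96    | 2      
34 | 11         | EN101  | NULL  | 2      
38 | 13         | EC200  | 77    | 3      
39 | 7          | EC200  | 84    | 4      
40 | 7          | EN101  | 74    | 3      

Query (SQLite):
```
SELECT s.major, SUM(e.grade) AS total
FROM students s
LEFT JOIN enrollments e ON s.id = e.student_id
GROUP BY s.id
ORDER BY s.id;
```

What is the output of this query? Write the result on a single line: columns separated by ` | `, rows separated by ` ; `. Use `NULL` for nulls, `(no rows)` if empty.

Philosophy | 205 ; Econ | 601 ; Physics | NULL ; Econ | 173

LEFT JOIN keeps every students row; unmatched ones get NULL for enrollments columns.
Group by students.id and compute SUM(e.grade). SUM over an all-NULL group is NULL.
  1: ids {8, 13, 22} → SUM(e.grade)=205
  7: ids {7, 9, 12, 17, 23, 39, 40} → SUM(e.grade)=601
  11: ids {34} → SUM(e.grade)=NULL
  13: ids {18, 31, 38} → SUM(e.grade)=173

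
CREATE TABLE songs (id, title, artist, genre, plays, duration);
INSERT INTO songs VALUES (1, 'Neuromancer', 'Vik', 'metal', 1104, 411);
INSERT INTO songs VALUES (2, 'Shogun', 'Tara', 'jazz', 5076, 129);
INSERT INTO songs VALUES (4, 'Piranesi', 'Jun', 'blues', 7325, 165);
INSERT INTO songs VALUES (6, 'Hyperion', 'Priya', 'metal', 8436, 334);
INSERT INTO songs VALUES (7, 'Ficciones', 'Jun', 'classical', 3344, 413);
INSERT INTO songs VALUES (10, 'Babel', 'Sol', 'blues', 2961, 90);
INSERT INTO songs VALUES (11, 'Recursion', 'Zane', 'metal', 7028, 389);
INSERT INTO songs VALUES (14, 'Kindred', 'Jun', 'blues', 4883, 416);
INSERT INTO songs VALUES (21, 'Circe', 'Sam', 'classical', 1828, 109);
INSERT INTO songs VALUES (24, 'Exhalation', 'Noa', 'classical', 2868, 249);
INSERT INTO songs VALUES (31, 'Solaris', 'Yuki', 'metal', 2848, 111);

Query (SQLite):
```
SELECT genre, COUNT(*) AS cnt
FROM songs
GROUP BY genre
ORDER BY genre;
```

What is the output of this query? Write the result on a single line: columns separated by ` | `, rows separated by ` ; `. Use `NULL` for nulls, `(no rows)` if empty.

Partition songs by genre; compute COUNT(*) within each group.
  blues: ids {4, 10, 14} → COUNT(*)=3
  classical: ids {7, 21, 24} → COUNT(*)=3
  jazz: ids {2} → COUNT(*)=1
  metal: ids {1, 6, 11, 31} → COUNT(*)=4

blues | 3 ; classical | 3 ; jazz | 1 ; metal | 4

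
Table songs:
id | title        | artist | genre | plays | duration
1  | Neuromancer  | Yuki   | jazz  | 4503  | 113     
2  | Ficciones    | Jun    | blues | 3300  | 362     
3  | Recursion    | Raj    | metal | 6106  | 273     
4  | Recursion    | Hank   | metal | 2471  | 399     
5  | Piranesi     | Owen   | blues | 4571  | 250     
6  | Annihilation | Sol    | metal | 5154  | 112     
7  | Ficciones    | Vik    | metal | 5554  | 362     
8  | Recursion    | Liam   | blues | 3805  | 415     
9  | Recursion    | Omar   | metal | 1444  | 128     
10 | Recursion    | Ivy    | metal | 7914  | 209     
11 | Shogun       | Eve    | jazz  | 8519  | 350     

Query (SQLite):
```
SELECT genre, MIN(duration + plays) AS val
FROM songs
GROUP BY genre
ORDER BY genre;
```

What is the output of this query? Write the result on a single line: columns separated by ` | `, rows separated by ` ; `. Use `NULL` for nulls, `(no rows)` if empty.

For each row compute duration + plays.
Group by genre; take MIN of the expression per group.
  blues: ids {2, 5, 8} → MIN(duration + plays)=3662
  jazz: ids {1, 11} → MIN(duration + plays)=4616
  metal: ids {3, 4, 6, 7, 9, 10} → MIN(duration + plays)=1572

blues | 3662 ; jazz | 4616 ; metal | 1572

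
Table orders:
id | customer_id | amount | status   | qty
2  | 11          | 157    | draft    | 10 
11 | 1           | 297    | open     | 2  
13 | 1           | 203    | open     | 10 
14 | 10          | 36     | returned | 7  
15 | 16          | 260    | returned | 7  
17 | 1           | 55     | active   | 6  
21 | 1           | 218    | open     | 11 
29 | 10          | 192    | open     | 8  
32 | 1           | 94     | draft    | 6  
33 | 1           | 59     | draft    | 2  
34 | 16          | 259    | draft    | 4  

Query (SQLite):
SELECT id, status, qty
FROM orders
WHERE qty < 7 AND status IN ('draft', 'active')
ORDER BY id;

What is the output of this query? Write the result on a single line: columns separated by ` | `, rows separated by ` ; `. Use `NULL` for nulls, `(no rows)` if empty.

17 | active | 6 ; 32 | draft | 6 ; 33 | draft | 2 ; 34 | draft | 4

qty < 7: ids {11, 17, 32, 33, 34}
status IN ('draft', 'active'): ids {2, 17, 32, 33, 34}
Combine with AND.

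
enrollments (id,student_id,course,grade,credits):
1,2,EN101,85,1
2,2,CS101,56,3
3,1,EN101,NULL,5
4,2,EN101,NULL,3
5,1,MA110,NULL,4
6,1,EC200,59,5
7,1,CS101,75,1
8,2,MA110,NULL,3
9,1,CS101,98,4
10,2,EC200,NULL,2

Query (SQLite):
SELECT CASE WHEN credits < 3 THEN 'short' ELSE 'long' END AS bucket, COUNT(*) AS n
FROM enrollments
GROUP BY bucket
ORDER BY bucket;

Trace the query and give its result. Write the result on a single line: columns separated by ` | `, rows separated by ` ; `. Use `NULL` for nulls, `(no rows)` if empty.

long | 7 ; short | 3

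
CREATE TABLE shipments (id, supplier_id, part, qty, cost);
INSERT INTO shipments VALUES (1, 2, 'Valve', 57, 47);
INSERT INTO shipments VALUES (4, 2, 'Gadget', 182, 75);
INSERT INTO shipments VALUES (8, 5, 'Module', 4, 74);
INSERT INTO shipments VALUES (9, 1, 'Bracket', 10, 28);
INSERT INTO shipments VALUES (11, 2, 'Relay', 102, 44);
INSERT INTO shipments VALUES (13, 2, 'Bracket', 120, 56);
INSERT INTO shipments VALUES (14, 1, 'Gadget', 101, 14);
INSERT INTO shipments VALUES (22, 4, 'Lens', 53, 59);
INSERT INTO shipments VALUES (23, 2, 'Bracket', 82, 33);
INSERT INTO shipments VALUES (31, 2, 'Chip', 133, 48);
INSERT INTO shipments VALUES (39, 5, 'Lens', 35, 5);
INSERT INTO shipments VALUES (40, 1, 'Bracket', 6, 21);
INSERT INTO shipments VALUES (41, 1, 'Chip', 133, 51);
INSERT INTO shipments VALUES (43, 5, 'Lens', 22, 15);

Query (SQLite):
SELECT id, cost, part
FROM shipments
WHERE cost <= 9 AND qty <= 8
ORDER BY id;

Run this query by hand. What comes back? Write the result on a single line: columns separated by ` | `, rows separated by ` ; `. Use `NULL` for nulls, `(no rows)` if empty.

cost <= 9: ids {39}
qty <= 8: ids {8, 40}
Combine with AND.

(no rows)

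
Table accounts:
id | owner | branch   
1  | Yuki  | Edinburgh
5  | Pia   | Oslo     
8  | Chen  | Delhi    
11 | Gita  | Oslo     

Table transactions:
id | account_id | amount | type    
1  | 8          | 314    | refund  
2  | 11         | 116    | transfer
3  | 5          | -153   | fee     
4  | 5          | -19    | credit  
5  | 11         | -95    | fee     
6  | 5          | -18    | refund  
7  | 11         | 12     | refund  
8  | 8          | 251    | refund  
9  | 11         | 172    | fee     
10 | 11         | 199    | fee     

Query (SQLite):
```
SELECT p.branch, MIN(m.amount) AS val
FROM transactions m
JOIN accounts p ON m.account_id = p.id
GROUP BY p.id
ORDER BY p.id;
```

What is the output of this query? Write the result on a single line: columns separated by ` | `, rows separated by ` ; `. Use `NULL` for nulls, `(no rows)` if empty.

Oslo | -153 ; Delhi | 251 ; Oslo | -95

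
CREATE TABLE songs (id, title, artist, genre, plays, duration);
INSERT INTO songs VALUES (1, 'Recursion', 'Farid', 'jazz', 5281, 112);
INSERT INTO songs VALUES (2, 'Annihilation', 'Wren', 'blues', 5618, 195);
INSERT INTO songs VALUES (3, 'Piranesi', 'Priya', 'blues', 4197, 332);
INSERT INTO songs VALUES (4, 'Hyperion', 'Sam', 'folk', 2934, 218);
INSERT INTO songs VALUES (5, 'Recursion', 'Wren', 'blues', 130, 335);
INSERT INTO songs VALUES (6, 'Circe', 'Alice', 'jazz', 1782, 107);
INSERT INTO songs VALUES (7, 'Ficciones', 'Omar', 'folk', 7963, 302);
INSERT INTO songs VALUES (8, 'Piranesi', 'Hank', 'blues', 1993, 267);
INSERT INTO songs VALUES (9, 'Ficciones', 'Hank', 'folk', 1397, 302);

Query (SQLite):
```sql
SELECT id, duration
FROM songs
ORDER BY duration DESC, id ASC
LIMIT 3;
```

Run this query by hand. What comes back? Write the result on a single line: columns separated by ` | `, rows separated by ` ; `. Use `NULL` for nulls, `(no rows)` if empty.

Sort by duration desc, tiebreak id asc: (335, id=5), (332, id=3), (302, id=7), (302, id=9), (267, id=8), (218, id=4) …. Take first 3.

5 | 335 ; 3 | 332 ; 7 | 302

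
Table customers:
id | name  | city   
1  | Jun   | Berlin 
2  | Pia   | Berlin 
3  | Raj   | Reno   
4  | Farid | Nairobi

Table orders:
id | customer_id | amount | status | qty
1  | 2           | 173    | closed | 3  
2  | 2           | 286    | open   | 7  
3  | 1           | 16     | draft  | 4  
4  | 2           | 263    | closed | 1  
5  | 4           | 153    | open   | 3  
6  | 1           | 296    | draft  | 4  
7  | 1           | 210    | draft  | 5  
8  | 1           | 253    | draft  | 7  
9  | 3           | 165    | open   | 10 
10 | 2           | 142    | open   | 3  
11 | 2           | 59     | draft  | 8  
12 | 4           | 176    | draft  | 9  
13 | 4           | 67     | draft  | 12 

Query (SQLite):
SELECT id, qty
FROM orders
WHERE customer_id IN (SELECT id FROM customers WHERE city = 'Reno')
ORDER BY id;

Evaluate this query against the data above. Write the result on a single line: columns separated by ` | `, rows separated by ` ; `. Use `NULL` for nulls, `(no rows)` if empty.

9 | 10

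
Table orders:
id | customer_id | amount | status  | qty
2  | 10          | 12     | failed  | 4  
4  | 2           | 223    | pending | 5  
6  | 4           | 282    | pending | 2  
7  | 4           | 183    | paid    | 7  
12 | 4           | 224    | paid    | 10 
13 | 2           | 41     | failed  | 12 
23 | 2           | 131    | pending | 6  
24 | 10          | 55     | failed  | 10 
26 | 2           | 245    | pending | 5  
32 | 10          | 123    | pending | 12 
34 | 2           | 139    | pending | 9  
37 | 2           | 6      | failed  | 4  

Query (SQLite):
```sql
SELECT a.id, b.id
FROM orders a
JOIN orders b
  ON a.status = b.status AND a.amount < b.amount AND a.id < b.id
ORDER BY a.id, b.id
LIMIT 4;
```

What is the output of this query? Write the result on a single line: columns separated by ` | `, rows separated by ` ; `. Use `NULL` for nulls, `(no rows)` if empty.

Pairs (a,b) with same status, a.amount < b.amount, a.id < b.id.
status groups: failed:{2,13,24,37} paid:{7,12} pending:{4,6,23,26,32,34}
Ordered by (a.id, b.id); first 4.

2 | 13 ; 2 | 24 ; 4 | 6 ; 4 | 26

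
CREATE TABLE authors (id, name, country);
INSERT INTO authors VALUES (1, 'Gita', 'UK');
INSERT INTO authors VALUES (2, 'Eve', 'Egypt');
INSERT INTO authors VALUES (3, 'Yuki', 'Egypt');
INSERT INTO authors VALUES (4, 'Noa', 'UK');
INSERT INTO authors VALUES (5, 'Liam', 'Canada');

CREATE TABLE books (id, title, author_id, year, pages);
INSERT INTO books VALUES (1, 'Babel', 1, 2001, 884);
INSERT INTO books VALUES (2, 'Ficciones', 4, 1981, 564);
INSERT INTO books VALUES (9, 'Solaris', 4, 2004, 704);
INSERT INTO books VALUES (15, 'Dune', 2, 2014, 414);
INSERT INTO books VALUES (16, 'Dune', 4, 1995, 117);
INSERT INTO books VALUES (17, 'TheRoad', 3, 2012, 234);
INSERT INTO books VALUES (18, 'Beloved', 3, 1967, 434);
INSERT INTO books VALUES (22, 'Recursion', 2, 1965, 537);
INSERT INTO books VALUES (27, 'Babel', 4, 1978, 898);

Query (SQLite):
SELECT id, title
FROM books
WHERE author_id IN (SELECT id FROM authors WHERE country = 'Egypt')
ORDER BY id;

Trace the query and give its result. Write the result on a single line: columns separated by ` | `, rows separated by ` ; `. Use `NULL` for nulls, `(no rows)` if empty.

15 | Dune ; 17 | TheRoad ; 18 | Beloved ; 22 | Recursion

Inner query: authors.id where country = 'Egypt'.
Outer: keep books rows whose author_id is in that set.
Inner query → {2, 3}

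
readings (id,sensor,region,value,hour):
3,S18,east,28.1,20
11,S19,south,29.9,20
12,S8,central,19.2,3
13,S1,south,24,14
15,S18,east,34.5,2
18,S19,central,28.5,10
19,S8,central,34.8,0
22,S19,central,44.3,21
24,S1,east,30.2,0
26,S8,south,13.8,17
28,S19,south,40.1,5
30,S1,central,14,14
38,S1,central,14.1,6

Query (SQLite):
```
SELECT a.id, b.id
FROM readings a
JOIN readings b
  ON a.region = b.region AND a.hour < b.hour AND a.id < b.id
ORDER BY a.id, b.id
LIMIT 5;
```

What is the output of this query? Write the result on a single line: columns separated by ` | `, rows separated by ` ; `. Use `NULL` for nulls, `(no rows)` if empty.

12 | 18 ; 12 | 22 ; 12 | 30 ; 12 | 38 ; 13 | 26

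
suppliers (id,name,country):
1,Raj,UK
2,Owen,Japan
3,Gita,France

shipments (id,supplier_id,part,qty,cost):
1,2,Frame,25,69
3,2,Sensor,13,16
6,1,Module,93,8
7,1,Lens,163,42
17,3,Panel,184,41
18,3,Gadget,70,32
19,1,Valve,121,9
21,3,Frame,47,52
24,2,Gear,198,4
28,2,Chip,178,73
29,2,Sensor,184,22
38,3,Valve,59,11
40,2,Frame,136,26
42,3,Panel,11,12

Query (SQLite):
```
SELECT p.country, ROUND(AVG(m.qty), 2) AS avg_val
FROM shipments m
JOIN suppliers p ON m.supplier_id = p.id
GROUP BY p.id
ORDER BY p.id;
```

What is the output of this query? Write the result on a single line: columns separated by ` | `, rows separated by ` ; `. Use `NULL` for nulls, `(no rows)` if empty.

UK | 125.67 ; Japan | 122.33 ; France | 74.2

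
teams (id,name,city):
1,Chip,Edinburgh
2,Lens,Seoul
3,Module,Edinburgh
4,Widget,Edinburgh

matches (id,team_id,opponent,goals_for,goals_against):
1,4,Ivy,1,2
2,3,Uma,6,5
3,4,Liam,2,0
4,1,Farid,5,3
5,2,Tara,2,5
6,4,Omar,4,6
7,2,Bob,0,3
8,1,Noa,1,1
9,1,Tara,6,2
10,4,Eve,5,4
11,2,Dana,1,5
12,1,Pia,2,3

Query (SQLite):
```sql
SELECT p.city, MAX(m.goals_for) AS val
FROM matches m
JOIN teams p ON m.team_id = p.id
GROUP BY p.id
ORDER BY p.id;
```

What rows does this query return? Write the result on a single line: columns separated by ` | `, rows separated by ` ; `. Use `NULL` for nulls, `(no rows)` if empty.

Edinburgh | 6 ; Seoul | 2 ; Edinburgh | 6 ; Edinburgh | 5

Join each matches row to its teams via team_id.
Group joined rows by teams.id; compute MAX(m.goals_for) per group.
  1: ids {4, 8, 9, 12} → MAX(m.goals_for)=6
  2: ids {5, 7, 11} → MAX(m.goals_for)=2
  3: ids {2} → MAX(m.goals_for)=6
  4: ids {1, 3, 6, 10} → MAX(m.goals_for)=5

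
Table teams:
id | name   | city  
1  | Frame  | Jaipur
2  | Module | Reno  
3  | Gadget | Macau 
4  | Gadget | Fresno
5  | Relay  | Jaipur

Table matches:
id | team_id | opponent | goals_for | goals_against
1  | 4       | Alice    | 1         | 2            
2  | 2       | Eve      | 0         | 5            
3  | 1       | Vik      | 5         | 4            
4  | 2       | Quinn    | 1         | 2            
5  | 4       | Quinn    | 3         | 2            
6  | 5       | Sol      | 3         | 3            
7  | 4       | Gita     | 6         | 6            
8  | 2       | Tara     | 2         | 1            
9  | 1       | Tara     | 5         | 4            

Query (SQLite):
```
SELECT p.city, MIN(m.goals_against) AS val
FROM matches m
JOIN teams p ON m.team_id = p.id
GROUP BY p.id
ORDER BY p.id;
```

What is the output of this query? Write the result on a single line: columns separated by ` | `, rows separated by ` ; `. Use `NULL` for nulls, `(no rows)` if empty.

Jaipur | 4 ; Reno | 1 ; Fresno | 2 ; Jaipur | 3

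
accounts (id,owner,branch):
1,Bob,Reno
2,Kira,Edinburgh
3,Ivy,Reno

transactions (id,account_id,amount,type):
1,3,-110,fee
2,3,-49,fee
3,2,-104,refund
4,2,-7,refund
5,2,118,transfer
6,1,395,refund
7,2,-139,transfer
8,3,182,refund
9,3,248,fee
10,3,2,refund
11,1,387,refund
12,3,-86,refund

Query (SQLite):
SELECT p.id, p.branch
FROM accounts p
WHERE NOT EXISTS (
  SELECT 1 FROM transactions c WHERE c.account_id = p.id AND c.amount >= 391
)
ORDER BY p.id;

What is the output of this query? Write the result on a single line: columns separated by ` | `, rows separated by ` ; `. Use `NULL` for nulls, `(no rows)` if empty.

2 | Edinburgh ; 3 | Reno

For each accounts row, check whether any transactions with matching account_id has amount >= 391.
Keep rows where that is false.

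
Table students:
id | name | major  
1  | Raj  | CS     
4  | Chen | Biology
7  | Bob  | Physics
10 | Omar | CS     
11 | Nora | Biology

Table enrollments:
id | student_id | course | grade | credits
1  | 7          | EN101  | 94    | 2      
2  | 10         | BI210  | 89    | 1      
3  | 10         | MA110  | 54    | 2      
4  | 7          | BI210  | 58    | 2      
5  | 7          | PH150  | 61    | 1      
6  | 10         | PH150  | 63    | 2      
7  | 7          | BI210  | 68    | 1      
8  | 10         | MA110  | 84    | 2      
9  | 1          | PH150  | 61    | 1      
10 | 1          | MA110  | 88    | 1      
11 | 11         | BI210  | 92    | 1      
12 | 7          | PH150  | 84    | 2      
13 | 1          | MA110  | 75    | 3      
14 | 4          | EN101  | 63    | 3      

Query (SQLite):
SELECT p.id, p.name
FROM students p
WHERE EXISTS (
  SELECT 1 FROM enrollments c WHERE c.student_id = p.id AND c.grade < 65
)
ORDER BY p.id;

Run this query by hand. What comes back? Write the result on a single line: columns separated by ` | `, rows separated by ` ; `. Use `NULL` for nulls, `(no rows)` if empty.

1 | Raj ; 4 | Chen ; 7 | Bob ; 10 | Omar

For each students row, check whether any enrollments with matching student_id has grade < 65.
Keep rows where that is true.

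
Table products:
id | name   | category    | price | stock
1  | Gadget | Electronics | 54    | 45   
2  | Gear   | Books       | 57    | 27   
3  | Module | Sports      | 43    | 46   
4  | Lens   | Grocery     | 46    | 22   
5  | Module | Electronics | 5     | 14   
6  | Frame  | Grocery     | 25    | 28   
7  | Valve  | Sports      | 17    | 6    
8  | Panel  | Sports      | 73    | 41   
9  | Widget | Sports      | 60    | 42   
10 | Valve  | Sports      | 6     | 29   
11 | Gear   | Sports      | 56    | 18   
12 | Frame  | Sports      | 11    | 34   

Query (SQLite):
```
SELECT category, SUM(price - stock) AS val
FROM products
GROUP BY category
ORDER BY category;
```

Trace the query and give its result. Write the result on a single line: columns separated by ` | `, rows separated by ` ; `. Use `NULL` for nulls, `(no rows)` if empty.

For each row compute price - stock.
Group by category; take SUM of the expression per group.
  Books: ids {2} → SUM(price - stock)=30
  Electronics: ids {1, 5} → SUM(price - stock)=0
  Grocery: ids {4, 6} → SUM(price - stock)=21
  Sports: ids {3, 7, 8, 9, 10, 11, 12} → SUM(price - stock)=50

Books | 30 ; Electronics | 0 ; Grocery | 21 ; Sports | 50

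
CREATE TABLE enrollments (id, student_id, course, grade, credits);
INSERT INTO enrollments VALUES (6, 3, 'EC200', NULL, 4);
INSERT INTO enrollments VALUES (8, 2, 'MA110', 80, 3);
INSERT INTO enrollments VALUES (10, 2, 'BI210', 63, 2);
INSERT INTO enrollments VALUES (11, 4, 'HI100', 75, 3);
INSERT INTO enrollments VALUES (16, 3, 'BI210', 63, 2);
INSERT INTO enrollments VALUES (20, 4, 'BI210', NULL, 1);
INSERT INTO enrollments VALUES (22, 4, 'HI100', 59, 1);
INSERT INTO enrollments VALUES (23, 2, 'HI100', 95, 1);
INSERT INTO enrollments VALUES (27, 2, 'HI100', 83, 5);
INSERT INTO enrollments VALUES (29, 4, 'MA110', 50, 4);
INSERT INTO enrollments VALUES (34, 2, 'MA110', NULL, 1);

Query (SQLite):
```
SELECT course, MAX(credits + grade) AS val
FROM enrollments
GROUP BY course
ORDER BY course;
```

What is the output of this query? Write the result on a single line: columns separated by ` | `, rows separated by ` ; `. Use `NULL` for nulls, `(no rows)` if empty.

For each row compute credits + grade.
Group by course; take MAX of the expression per group.
  BI210: ids {10, 16, 20} → MAX(credits + grade)=65
  EC200: ids {6} → MAX(credits + grade)=NULL
  HI100: ids {11, 22, 23, 27} → MAX(credits + grade)=96
  MA110: ids {8, 29, 34} → MAX(credits + grade)=83

BI210 | 65 ; EC200 | NULL ; HI100 | 96 ; MA110 | 83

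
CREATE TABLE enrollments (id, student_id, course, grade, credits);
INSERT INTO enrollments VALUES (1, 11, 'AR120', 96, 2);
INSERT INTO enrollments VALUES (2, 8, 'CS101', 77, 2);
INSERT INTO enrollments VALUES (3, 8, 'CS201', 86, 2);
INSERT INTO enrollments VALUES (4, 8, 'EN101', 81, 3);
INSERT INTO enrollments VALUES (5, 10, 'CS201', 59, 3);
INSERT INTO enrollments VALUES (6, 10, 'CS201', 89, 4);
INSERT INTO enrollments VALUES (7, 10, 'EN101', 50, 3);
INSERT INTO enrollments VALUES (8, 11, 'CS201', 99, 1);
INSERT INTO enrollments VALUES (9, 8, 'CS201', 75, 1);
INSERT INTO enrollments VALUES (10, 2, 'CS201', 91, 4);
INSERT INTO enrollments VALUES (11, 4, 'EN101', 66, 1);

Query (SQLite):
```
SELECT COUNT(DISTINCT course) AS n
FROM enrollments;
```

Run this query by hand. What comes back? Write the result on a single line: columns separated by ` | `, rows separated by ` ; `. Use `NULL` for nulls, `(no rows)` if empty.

4

Count distinct non-NULL course values.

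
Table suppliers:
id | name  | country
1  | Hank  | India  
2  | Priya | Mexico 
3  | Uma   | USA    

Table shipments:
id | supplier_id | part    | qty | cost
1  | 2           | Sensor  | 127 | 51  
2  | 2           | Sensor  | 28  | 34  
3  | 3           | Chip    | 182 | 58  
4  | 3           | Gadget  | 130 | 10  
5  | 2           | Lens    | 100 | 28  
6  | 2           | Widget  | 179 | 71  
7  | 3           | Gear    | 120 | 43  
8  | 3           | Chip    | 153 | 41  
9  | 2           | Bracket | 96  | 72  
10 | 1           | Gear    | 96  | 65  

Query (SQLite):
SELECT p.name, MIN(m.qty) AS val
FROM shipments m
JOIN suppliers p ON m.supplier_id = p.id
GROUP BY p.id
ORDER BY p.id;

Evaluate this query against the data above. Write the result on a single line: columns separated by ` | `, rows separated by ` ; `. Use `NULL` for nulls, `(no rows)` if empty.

Hank | 96 ; Priya | 28 ; Uma | 120

Join each shipments row to its suppliers via supplier_id.
Group joined rows by suppliers.id; compute MIN(m.qty) per group.
  1: ids {10} → MIN(m.qty)=96
  2: ids {1, 2, 5, 6, 9} → MIN(m.qty)=28
  3: ids {3, 4, 7, 8} → MIN(m.qty)=120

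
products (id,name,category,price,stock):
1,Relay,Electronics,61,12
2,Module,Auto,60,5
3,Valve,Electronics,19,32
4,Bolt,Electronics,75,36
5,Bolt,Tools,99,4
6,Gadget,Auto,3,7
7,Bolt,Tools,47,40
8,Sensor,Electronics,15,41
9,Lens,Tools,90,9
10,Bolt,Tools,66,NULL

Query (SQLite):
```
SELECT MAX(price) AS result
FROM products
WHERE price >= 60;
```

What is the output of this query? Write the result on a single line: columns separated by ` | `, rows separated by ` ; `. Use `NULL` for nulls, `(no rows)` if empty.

99

Rows where price >= 60 → price values: [61, 60, 75, 99, 90, 66].
MAX of non-NULL values = 99.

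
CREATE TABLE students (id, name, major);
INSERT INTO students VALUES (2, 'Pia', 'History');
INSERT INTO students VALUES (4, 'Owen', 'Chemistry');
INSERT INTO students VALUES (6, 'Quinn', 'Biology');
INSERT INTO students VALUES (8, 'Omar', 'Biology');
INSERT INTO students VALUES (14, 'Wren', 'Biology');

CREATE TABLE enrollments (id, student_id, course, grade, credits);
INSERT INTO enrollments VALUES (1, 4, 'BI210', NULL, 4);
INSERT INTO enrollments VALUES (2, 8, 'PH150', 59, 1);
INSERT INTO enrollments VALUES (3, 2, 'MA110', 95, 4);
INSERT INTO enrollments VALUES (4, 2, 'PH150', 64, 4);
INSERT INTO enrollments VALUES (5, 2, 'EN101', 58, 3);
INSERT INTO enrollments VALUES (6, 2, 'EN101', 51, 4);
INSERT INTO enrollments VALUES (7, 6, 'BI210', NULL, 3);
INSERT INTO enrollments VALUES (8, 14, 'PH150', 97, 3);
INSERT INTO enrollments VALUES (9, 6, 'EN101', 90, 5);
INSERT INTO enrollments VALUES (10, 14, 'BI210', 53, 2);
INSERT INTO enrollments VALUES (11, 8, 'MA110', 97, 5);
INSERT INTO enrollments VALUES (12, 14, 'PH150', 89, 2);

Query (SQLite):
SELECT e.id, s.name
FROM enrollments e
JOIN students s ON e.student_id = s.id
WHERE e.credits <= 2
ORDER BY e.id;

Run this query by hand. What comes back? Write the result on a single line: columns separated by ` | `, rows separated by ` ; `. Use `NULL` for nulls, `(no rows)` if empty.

Each enrollments row matches the students row where student_id = students.id.
Then keep rows with e.credits <= 2.

2 | Omar ; 10 | Wren ; 12 | Wren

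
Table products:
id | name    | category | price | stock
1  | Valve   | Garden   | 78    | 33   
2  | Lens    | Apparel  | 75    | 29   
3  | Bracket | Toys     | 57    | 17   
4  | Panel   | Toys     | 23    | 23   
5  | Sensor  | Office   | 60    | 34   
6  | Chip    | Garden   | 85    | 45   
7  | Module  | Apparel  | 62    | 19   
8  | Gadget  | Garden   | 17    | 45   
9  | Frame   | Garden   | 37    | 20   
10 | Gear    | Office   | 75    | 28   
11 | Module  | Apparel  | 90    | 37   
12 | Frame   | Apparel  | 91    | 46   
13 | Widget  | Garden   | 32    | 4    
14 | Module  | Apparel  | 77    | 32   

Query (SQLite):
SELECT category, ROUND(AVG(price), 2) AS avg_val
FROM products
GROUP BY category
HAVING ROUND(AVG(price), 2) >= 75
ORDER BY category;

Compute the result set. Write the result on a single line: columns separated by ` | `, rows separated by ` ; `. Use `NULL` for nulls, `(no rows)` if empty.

Partition products by category; compute ROUND(AVG(price), 2) within each group.
HAVING: keep groups where ROUND(AVG(price), 2) >= 75.
  Apparel: ids {2, 7, 11, 12, 14} → ROUND(AVG(price), 2)=79
  Garden: ids {1, 6, 8, 9, 13} → ROUND(AVG(price), 2)=49.8
  Office: ids {5, 10} → ROUND(AVG(price), 2)=67.5
  Toys: ids {3, 4} → ROUND(AVG(price), 2)=40

Apparel | 79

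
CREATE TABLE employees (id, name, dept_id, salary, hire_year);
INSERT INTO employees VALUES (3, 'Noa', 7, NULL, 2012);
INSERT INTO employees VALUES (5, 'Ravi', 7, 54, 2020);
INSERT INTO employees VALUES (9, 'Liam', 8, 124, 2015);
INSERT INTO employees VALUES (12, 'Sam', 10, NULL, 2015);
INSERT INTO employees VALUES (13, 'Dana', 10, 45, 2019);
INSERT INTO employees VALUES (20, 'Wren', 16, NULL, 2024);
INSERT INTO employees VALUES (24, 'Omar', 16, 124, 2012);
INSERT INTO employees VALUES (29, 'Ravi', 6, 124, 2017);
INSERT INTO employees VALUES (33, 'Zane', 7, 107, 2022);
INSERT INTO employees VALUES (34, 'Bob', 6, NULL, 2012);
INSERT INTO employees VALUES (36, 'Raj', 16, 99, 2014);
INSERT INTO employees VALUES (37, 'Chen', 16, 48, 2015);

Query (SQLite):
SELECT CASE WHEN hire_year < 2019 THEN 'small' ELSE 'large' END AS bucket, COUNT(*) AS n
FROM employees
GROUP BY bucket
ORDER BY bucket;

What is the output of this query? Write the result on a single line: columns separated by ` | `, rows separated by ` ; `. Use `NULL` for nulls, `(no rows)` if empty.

Bucket rows by hire_year < 2019 → 'small' else 'large'; count each bucket.

large | 4 ; small | 8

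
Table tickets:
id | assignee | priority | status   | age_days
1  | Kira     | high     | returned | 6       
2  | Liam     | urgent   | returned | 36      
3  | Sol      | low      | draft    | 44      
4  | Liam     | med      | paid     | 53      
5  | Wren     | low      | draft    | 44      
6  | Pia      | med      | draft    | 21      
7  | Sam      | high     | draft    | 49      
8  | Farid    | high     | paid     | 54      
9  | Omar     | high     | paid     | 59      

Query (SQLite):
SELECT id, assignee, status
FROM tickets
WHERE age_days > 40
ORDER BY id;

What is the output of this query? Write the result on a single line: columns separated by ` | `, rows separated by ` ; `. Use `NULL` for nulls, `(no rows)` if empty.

3 | Sol | draft ; 4 | Liam | paid ; 5 | Wren | draft ; 7 | Sam | draft ; 8 | Farid | paid ; 9 | Omar | paid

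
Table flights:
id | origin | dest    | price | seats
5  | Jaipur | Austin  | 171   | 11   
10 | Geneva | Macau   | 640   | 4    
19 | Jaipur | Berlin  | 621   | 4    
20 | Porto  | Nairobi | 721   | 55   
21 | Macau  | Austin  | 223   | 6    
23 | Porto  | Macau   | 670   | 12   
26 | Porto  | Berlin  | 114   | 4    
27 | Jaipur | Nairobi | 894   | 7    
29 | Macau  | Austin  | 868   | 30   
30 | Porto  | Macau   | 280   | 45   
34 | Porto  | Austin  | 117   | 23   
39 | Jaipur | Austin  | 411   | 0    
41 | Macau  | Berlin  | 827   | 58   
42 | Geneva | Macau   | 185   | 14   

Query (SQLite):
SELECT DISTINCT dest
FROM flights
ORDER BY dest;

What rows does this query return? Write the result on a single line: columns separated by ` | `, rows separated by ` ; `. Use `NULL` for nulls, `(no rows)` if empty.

Collect distinct dest values from flights.

Austin ; Berlin ; Macau ; Nairobi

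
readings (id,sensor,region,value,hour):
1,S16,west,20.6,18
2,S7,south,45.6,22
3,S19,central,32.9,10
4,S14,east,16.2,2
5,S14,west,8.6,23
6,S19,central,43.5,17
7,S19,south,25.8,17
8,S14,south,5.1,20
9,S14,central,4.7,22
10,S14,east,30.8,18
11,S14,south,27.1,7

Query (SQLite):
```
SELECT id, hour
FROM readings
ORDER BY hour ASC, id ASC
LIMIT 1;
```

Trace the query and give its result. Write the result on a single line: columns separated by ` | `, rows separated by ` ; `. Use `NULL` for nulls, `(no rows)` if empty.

4 | 2

Sort by hour asc, tiebreak id asc: (2, id=4), (7, id=11), (10, id=3), (17, id=6) …. Take first 1.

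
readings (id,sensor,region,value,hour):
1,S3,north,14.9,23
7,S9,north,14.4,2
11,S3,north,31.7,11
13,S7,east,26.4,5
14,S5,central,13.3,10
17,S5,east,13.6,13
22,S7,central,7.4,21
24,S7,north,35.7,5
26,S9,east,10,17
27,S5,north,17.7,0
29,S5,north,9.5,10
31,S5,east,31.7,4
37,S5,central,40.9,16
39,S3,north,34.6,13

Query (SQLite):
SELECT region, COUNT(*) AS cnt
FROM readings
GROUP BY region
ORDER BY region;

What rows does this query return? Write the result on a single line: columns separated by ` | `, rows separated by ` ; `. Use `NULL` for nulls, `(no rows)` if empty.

Partition readings by region; compute COUNT(*) within each group.
  central: ids {14, 22, 37} → COUNT(*)=3
  east: ids {13, 17, 26, 31} → COUNT(*)=4
  north: ids {1, 7, 11, 24, 27, 29, 39} → COUNT(*)=7

central | 3 ; east | 4 ; north | 7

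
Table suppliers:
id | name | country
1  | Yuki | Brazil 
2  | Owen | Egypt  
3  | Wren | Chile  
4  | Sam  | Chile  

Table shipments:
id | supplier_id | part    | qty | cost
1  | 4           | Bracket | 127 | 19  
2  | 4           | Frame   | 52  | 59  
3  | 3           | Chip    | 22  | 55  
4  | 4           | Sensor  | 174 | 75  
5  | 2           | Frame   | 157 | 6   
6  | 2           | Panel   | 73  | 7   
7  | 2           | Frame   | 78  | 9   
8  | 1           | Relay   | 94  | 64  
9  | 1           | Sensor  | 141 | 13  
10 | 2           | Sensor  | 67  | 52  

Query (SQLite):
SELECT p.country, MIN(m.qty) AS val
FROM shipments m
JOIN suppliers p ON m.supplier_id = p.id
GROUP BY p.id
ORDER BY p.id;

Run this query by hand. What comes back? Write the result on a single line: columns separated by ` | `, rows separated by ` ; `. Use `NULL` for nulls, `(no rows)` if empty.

Brazil | 94 ; Egypt | 67 ; Chile | 22 ; Chile | 52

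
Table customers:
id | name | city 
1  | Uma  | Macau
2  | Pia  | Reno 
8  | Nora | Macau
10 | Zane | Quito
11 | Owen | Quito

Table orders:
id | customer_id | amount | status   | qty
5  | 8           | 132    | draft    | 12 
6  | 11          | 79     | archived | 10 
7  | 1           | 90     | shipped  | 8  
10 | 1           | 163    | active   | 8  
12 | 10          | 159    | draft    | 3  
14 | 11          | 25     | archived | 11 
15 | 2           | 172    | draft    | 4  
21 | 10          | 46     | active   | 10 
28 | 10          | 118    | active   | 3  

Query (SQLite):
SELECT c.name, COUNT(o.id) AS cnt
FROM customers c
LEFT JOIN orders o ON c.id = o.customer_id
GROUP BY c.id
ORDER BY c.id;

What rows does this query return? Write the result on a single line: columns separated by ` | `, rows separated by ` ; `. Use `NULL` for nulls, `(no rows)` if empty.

Uma | 2 ; Pia | 1 ; Nora | 1 ; Zane | 3 ; Owen | 2

LEFT JOIN keeps every customers row; unmatched ones get NULL for orders columns.
Group by customers.id and compute COUNT(o.id). COUNT(col) of an all-NULL group is 0.
  1: ids {7, 10} → COUNT(o.id)=2
  2: ids {15} → COUNT(o.id)=1
  8: ids {5} → COUNT(o.id)=1
  10: ids {12, 21, 28} → COUNT(o.id)=3
  11: ids {6, 14} → COUNT(o.id)=2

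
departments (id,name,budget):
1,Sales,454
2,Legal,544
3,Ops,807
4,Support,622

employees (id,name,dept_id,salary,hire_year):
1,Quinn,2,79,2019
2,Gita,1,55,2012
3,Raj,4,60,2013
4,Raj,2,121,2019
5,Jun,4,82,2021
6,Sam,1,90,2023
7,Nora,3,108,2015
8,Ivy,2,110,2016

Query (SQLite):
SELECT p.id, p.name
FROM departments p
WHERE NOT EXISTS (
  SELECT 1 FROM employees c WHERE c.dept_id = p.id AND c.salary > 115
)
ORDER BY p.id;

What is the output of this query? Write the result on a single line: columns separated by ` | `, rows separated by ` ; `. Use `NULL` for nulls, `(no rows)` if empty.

1 | Sales ; 3 | Ops ; 4 | Support

For each departments row, check whether any employees with matching dept_id has salary > 115.
Keep rows where that is false.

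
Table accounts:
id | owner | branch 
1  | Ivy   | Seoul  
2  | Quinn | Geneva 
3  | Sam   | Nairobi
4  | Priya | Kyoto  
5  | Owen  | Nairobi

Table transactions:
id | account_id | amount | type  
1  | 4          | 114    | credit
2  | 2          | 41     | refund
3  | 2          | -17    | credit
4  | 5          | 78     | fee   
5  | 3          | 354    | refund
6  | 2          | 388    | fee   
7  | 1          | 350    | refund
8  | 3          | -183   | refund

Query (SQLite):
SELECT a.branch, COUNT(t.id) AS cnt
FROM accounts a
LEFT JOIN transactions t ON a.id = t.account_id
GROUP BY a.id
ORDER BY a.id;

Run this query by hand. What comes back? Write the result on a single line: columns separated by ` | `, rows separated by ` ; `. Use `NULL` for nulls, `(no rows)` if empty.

Seoul | 1 ; Geneva | 3 ; Nairobi | 2 ; Kyoto | 1 ; Nairobi | 1

LEFT JOIN keeps every accounts row; unmatched ones get NULL for transactions columns.
Group by accounts.id and compute COUNT(t.id). COUNT(col) of an all-NULL group is 0.
  1: ids {7} → COUNT(t.id)=1
  2: ids {2, 3, 6} → COUNT(t.id)=3
  3: ids {5, 8} → COUNT(t.id)=2
  4: ids {1} → COUNT(t.id)=1
  5: ids {4} → COUNT(t.id)=1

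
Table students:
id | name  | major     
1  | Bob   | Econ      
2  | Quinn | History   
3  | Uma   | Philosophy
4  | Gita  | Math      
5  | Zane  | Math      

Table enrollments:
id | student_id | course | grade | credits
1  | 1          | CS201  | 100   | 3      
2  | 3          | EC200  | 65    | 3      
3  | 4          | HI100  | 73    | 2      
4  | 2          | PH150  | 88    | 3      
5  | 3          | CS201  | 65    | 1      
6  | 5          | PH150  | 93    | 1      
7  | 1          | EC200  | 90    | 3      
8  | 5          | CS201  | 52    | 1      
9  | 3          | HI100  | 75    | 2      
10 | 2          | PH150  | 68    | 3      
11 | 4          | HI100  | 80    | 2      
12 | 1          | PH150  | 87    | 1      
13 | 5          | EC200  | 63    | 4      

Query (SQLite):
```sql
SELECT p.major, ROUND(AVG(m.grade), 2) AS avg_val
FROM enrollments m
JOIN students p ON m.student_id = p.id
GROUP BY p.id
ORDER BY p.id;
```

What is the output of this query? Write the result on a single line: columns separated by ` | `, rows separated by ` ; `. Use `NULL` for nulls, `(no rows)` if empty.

Econ | 92.33 ; History | 78 ; Philosophy | 68.33 ; Math | 76.5 ; Math | 69.33

Join each enrollments row to its students via student_id.
Group joined rows by students.id; compute ROUND(AVG(m.grade), 2) per group.
  1: ids {1, 7, 12} → ROUND(AVG(m.grade), 2)=92.33
  2: ids {4, 10} → ROUND(AVG(m.grade), 2)=78
  3: ids {2, 5, 9} → ROUND(AVG(m.grade), 2)=68.33
  4: ids {3, 11} → ROUND(AVG(m.grade), 2)=76.5
  5: ids {6, 8, 13} → ROUND(AVG(m.grade), 2)=69.33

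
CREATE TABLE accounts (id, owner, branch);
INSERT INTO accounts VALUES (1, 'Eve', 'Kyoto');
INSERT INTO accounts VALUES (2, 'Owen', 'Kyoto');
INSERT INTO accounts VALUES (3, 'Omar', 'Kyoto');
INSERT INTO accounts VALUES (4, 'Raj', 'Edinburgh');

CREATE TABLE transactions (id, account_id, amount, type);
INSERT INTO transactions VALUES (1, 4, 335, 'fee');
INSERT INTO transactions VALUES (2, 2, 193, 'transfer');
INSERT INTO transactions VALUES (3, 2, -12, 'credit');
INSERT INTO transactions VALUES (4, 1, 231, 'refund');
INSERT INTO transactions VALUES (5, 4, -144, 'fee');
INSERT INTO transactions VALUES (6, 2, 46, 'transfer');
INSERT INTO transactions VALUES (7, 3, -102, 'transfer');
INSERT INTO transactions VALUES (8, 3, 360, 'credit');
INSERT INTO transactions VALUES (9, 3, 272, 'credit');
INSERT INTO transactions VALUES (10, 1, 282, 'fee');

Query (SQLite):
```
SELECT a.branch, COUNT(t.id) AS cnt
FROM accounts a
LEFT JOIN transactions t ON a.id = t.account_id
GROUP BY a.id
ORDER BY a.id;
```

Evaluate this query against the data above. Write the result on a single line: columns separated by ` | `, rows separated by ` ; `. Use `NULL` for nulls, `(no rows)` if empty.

Kyoto | 2 ; Kyoto | 3 ; Kyoto | 3 ; Edinburgh | 2

LEFT JOIN keeps every accounts row; unmatched ones get NULL for transactions columns.
Group by accounts.id and compute COUNT(t.id). COUNT(col) of an all-NULL group is 0.
  1: ids {4, 10} → COUNT(t.id)=2
  2: ids {2, 3, 6} → COUNT(t.id)=3
  3: ids {7, 8, 9} → COUNT(t.id)=3
  4: ids {1, 5} → COUNT(t.id)=2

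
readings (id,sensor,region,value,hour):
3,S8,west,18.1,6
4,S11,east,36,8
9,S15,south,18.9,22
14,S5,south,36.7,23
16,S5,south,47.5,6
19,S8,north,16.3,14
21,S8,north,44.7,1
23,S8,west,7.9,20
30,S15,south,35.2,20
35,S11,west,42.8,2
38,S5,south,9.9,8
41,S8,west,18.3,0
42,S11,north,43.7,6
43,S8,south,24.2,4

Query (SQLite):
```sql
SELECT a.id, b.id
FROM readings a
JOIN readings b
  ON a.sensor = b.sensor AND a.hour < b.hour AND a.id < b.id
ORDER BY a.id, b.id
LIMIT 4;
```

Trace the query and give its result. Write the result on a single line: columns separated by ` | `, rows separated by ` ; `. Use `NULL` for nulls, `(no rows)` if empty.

3 | 19 ; 3 | 23 ; 16 | 38 ; 19 | 23

Pairs (a,b) with same sensor, a.hour < b.hour, a.id < b.id.
sensor groups: S11:{4,35,42} S15:{9,30} S5:{14,16,38} S8:{3,19,21,23,41,43}
Ordered by (a.id, b.id); first 4.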